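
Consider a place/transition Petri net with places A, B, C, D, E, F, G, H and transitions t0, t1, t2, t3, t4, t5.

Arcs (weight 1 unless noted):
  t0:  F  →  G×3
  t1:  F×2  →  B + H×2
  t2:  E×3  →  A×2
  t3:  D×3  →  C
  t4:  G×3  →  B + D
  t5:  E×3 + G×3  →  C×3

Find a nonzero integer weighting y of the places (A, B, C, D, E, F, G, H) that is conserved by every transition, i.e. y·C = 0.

Incidence matrix C (rows=places, cols=transitions):
       t0   t1   t2   t3   t4   t5
    A   0    0    2    0    0    0
    B   0    1    0    0    1    0
    C   0    0    0    1    0    3
    D   0    0    0   -3    1    0
    E   0    0   -3    0    0   -3
    F  -1   -2    0    0    0    0
    G   3    0    0    0   -3   -3
    H   0    2    0    0    0    0

Candidate y = [15, -6, 9, 3, 10, -3, -1, 0]; check y·C column-wise:
  col t0: 15·0 + -6·0 + 9·0 + 3·0 + 10·0 + -3·-1 + -1·3 = 0
  col t1: 15·0 + -6·1 + 9·0 + 3·0 + 10·0 + -3·-2 + -1·0 + 0·2 = 0
  col t2: 15·2 + -6·0 + 9·0 + 3·0 + 10·-3 + -3·0 + -1·0 = 0
  col t3: 15·0 + -6·0 + 9·1 + 3·-3 + 10·0 + -3·0 + -1·0 = 0
  col t4: 15·0 + -6·1 + 9·0 + 3·1 + 10·0 + -3·0 + -1·-3 = 0
  col t5: 15·0 + -6·0 + 9·3 + 3·0 + 10·-3 + -3·0 + -1·-3 = 0

y = (A:15, B:-6, C:9, D:3, E:10, F:-3, G:-1, H:0)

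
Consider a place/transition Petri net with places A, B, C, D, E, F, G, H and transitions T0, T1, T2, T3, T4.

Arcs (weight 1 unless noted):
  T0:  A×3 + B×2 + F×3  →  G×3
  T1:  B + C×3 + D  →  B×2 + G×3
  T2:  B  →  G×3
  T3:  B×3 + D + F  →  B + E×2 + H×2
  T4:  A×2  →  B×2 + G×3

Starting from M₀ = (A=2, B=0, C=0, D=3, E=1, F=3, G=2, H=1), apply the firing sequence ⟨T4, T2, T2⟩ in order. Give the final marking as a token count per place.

(A=0, B=0, C=0, D=3, E=1, F=3, G=11, H=1)

step 1: fire T4:  (A=2, B=0, C=0, D=3, E=1, F=3, G=2, H=1) → (A=0, B=2, C=0, D=3, E=1, F=3, G=5, H=1)
step 2: fire T2:  (A=0, B=2, C=0, D=3, E=1, F=3, G=5, H=1) → (A=0, B=1, C=0, D=3, E=1, F=3, G=8, H=1)
step 3: fire T2:  (A=0, B=1, C=0, D=3, E=1, F=3, G=8, H=1) → (A=0, B=0, C=0, D=3, E=1, F=3, G=11, H=1)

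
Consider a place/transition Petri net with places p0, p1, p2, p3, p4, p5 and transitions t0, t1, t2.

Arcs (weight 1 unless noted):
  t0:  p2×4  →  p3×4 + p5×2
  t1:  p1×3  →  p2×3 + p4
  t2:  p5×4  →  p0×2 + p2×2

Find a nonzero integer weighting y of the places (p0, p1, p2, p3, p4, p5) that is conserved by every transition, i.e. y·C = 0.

Incidence matrix C (rows=places, cols=transitions):
       t0   t1   t2
   p0   0    0    2
   p1   0   -3    0
   p2  -4    3    2
   p3   4    0    0
   p4   0    1    0
   p5   2    0   -4

Candidate y = [1, -1, -1, -1, 0, 0]; check y·C column-wise:
  col t0: 1·0 + -1·0 + -1·-4 + -1·4 + 0·2 = 0
  col t1: 1·0 + -1·-3 + -1·3 + -1·0 + 0·1 = 0
  col t2: 1·2 + -1·0 + -1·2 + -1·0 + 0·-4 = 0

y = (p0:1, p1:-1, p2:-1, p3:-1, p4:0, p5:0)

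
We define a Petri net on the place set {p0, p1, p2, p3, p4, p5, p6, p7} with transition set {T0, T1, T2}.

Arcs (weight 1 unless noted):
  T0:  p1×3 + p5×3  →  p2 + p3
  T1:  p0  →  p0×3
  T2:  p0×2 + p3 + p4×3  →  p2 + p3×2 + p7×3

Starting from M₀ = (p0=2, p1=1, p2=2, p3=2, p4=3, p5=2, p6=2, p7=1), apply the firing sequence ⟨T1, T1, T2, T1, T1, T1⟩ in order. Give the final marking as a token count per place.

(p0=10, p1=1, p2=3, p3=3, p4=0, p5=2, p6=2, p7=4)

step 1: fire T1:  (p0=2, p1=1, p2=2, p3=2, p4=3, p5=2, p6=2, p7=1) → (p0=4, p1=1, p2=2, p3=2, p4=3, p5=2, p6=2, p7=1)
step 2: fire T1:  (p0=4, p1=1, p2=2, p3=2, p4=3, p5=2, p6=2, p7=1) → (p0=6, p1=1, p2=2, p3=2, p4=3, p5=2, p6=2, p7=1)
step 3: fire T2:  (p0=6, p1=1, p2=2, p3=2, p4=3, p5=2, p6=2, p7=1) → (p0=4, p1=1, p2=3, p3=3, p4=0, p5=2, p6=2, p7=4)
step 4: fire T1:  (p0=4, p1=1, p2=3, p3=3, p4=0, p5=2, p6=2, p7=4) → (p0=6, p1=1, p2=3, p3=3, p4=0, p5=2, p6=2, p7=4)
step 5: fire T1:  (p0=6, p1=1, p2=3, p3=3, p4=0, p5=2, p6=2, p7=4) → (p0=8, p1=1, p2=3, p3=3, p4=0, p5=2, p6=2, p7=4)
step 6: fire T1:  (p0=8, p1=1, p2=3, p3=3, p4=0, p5=2, p6=2, p7=4) → (p0=10, p1=1, p2=3, p3=3, p4=0, p5=2, p6=2, p7=4)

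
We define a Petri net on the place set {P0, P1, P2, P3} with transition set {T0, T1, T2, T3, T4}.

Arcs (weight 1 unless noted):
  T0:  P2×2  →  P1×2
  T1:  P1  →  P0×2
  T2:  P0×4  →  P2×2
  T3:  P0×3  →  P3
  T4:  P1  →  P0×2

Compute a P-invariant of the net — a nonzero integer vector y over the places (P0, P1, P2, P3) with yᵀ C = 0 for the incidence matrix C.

Incidence matrix C (rows=places, cols=transitions):
       T0   T1   T2   T3   T4
   P0   0    2   -4   -3    2
   P1   2   -1    0    0   -1
   P2  -2    0    2    0    0
   P3   0    0    0    1    0

Candidate y = [1, 2, 2, 3]; check y·C column-wise:
  col T0: 1·0 + 2·2 + 2·-2 + 3·0 = 0
  col T1: 1·2 + 2·-1 + 2·0 + 3·0 = 0
  col T2: 1·-4 + 2·0 + 2·2 + 3·0 = 0
  col T3: 1·-3 + 2·0 + 2·0 + 3·1 = 0
  col T4: 1·2 + 2·-1 + 2·0 + 3·0 = 0

y = (P0:1, P1:2, P2:2, P3:3)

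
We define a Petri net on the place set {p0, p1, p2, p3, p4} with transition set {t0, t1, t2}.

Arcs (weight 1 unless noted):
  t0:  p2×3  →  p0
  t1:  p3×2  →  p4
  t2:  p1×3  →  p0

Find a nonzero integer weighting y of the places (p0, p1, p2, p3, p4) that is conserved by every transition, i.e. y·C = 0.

y = (p0:3, p1:1, p2:1, p3:0, p4:0)

Incidence matrix C (rows=places, cols=transitions):
       t0   t1   t2
   p0   1    0    1
   p1   0    0   -3
   p2  -3    0    0
   p3   0   -2    0
   p4   0    1    0

Candidate y = [3, 1, 1, 0, 0]; check y·C column-wise:
  col t0: 3·1 + 1·0 + 1·-3 = 0
  col t1: 3·0 + 1·0 + 1·0 + 0·-2 + 0·1 = 0
  col t2: 3·1 + 1·-3 + 1·0 = 0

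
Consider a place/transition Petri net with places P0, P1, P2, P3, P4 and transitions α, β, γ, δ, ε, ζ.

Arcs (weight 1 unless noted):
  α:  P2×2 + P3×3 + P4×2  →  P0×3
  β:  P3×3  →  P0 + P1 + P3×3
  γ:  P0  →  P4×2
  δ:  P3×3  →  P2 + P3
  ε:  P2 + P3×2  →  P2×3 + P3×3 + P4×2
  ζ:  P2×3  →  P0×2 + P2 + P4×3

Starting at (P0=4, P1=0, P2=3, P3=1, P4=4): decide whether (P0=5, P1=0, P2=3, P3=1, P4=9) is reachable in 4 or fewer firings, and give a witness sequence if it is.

depth 0: 1 marking
depth 1: 3 markings reached so far
depth 2: 5 markings reached so far
depth 3: 7 markings reached so far
depth 4: 9 markings reached so far
target is not among the 9 markings reachable within 4 steps

NO — not reachable within 4 firings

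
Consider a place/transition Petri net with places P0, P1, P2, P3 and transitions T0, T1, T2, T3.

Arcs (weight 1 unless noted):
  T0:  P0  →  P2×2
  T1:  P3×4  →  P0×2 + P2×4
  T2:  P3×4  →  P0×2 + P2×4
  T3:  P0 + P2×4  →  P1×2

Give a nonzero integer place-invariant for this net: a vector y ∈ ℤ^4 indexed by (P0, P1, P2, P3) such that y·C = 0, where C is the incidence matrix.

y = (P0:2, P1:3, P2:1, P3:2)

Incidence matrix C (rows=places, cols=transitions):
       T0   T1   T2   T3
   P0  -1    2    2   -1
   P1   0    0    0    2
   P2   2    4    4   -4
   P3   0   -4   -4    0

Candidate y = [2, 3, 1, 2]; check y·C column-wise:
  col T0: 2·-1 + 3·0 + 1·2 + 2·0 = 0
  col T1: 2·2 + 3·0 + 1·4 + 2·-4 = 0
  col T2: 2·2 + 3·0 + 1·4 + 2·-4 = 0
  col T3: 2·-1 + 3·2 + 1·-4 + 2·0 = 0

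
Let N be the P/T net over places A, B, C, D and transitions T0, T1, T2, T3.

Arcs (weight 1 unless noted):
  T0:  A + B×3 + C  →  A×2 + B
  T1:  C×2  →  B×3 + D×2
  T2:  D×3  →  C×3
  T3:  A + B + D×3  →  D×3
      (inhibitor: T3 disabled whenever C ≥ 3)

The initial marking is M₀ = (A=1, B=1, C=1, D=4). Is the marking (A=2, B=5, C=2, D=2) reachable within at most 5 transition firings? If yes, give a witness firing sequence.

YES — reachable via ⟨T2, T1, T0, T2, T1⟩ (5 firings)

step 1: fire T2:  (A=1, B=1, C=1, D=4) → (A=1, B=1, C=4, D=1)
step 2: fire T1:  (A=1, B=1, C=4, D=1) → (A=1, B=4, C=2, D=3)
step 3: fire T0:  (A=1, B=4, C=2, D=3) → (A=2, B=2, C=1, D=3)
step 4: fire T2:  (A=2, B=2, C=1, D=3) → (A=2, B=2, C=4, D=0)
step 5: fire T1:  (A=2, B=2, C=4, D=0) → (A=2, B=5, C=2, D=2)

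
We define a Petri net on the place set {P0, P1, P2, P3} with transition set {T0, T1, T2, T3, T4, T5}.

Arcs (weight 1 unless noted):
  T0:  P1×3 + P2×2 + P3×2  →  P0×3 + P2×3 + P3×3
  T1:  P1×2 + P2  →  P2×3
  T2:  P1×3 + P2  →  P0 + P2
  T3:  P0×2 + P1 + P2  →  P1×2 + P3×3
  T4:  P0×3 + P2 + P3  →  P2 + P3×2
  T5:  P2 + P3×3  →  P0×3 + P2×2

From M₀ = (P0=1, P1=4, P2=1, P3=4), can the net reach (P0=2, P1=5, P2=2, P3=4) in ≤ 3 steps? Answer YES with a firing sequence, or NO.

depth 0: 1 marking
depth 1: 4 markings reached so far
depth 2: 10 markings reached so far
depth 3: 18 markings reached so far
target is not among the 18 markings reachable within 3 steps

NO — not reachable within 3 firings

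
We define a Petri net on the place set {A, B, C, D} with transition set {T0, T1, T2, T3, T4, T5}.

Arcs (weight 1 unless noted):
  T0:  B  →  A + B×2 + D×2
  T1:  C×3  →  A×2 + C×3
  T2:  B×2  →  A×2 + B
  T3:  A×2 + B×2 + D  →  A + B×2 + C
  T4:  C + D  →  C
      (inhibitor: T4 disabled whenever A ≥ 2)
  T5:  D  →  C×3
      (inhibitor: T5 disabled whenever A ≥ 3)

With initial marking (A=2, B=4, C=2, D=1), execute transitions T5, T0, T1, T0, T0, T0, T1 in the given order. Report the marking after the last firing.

step 1: fire T5:  (A=2, B=4, C=2, D=1) → (A=2, B=4, C=5, D=0)
step 2: fire T0:  (A=2, B=4, C=5, D=0) → (A=3, B=5, C=5, D=2)
step 3: fire T1:  (A=3, B=5, C=5, D=2) → (A=5, B=5, C=5, D=2)
step 4: fire T0:  (A=5, B=5, C=5, D=2) → (A=6, B=6, C=5, D=4)
step 5: fire T0:  (A=6, B=6, C=5, D=4) → (A=7, B=7, C=5, D=6)
step 6: fire T0:  (A=7, B=7, C=5, D=6) → (A=8, B=8, C=5, D=8)
step 7: fire T1:  (A=8, B=8, C=5, D=8) → (A=10, B=8, C=5, D=8)

(A=10, B=8, C=5, D=8)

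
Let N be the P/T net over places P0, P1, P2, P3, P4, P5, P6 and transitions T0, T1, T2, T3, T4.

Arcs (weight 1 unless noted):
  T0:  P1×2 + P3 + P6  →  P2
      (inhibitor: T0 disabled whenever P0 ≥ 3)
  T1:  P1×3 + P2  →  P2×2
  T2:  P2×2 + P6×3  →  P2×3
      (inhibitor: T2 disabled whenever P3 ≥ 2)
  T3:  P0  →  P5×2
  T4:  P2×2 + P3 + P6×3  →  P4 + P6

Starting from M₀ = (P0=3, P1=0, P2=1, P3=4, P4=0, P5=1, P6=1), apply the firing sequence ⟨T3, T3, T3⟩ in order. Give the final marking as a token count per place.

(P0=0, P1=0, P2=1, P3=4, P4=0, P5=7, P6=1)

step 1: fire T3:  (P0=3, P1=0, P2=1, P3=4, P4=0, P5=1, P6=1) → (P0=2, P1=0, P2=1, P3=4, P4=0, P5=3, P6=1)
step 2: fire T3:  (P0=2, P1=0, P2=1, P3=4, P4=0, P5=3, P6=1) → (P0=1, P1=0, P2=1, P3=4, P4=0, P5=5, P6=1)
step 3: fire T3:  (P0=1, P1=0, P2=1, P3=4, P4=0, P5=5, P6=1) → (P0=0, P1=0, P2=1, P3=4, P4=0, P5=7, P6=1)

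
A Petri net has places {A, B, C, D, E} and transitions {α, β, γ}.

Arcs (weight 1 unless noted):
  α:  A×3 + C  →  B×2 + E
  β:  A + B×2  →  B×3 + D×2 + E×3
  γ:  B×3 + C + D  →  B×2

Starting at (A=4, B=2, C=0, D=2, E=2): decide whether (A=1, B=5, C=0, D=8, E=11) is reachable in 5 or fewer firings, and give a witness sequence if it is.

step 1: fire β:  (A=4, B=2, C=0, D=2, E=2) → (A=3, B=3, C=0, D=4, E=5)
step 2: fire β:  (A=3, B=3, C=0, D=4, E=5) → (A=2, B=4, C=0, D=6, E=8)
step 3: fire β:  (A=2, B=4, C=0, D=6, E=8) → (A=1, B=5, C=0, D=8, E=11)

YES — reachable via ⟨β, β, β⟩ (3 firings)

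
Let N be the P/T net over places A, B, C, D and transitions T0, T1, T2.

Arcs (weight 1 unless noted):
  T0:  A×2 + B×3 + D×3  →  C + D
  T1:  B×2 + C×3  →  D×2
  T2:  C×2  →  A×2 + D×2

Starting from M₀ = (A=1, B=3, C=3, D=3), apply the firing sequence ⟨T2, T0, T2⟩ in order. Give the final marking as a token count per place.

step 1: fire T2:  (A=1, B=3, C=3, D=3) → (A=3, B=3, C=1, D=5)
step 2: fire T0:  (A=3, B=3, C=1, D=5) → (A=1, B=0, C=2, D=3)
step 3: fire T2:  (A=1, B=0, C=2, D=3) → (A=3, B=0, C=0, D=5)

(A=3, B=0, C=0, D=5)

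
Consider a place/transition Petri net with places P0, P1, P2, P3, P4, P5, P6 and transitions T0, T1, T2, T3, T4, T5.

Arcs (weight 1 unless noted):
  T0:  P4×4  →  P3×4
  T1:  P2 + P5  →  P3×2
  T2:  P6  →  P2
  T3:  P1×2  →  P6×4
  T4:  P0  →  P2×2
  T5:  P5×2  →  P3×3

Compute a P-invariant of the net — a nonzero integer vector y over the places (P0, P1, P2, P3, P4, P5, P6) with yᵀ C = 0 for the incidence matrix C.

Incidence matrix C (rows=places, cols=transitions):
       T0   T1   T2   T3   T4   T5
   P0   0    0    0    0   -1    0
   P1   0    0    0   -2    0    0
   P2   0   -1    1    0    2    0
   P3   4    2    0    0    0    3
   P4  -4    0    0    0    0    0
   P5   0   -1    0    0    0   -2
   P6   0    0   -1    4    0    0

Candidate y = [2, 2, 1, 2, 2, 3, 1]; check y·C column-wise:
  col T0: 2·0 + 2·0 + 1·0 + 2·4 + 2·-4 + 3·0 + 1·0 = 0
  col T1: 2·0 + 2·0 + 1·-1 + 2·2 + 2·0 + 3·-1 + 1·0 = 0
  col T2: 2·0 + 2·0 + 1·1 + 2·0 + 2·0 + 3·0 + 1·-1 = 0
  col T3: 2·0 + 2·-2 + 1·0 + 2·0 + 2·0 + 3·0 + 1·4 = 0
  col T4: 2·-1 + 2·0 + 1·2 + 2·0 + 2·0 + 3·0 + 1·0 = 0
  col T5: 2·0 + 2·0 + 1·0 + 2·3 + 2·0 + 3·-2 + 1·0 = 0

y = (P0:2, P1:2, P2:1, P3:2, P4:2, P5:3, P6:1)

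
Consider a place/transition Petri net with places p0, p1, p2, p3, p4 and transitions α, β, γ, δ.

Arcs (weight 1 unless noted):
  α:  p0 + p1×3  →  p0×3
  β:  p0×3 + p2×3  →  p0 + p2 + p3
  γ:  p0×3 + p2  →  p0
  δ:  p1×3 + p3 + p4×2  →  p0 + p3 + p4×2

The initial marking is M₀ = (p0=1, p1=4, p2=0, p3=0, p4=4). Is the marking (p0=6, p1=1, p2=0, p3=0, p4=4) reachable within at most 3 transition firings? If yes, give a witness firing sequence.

depth 0: 1 marking
depth 1: 2 markings reached so far
depth 2: 2 markings reached so far
(frontier empty at depth 2; search complete)
target is not among the 2 markings reachable within 3 steps

NO — not reachable within 3 firings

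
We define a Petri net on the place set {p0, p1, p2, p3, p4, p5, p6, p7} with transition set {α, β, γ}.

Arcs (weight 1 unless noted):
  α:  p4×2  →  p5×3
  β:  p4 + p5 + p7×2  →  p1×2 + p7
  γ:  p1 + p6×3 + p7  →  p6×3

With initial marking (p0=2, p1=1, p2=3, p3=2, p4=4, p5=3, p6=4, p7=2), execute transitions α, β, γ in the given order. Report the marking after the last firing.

(p0=2, p1=2, p2=3, p3=2, p4=1, p5=5, p6=4, p7=0)

step 1: fire α:  (p0=2, p1=1, p2=3, p3=2, p4=4, p5=3, p6=4, p7=2) → (p0=2, p1=1, p2=3, p3=2, p4=2, p5=6, p6=4, p7=2)
step 2: fire β:  (p0=2, p1=1, p2=3, p3=2, p4=2, p5=6, p6=4, p7=2) → (p0=2, p1=3, p2=3, p3=2, p4=1, p5=5, p6=4, p7=1)
step 3: fire γ:  (p0=2, p1=3, p2=3, p3=2, p4=1, p5=5, p6=4, p7=1) → (p0=2, p1=2, p2=3, p3=2, p4=1, p5=5, p6=4, p7=0)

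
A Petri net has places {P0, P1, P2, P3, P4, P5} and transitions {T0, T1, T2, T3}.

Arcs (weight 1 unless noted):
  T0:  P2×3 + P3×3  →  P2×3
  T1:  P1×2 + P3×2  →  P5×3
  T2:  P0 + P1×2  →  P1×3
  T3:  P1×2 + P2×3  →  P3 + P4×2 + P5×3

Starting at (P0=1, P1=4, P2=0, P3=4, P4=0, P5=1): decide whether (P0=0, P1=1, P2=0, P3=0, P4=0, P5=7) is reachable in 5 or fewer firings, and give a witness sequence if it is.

YES — reachable via ⟨T1, T2, T1⟩ (3 firings)

step 1: fire T1:  (P0=1, P1=4, P2=0, P3=4, P4=0, P5=1) → (P0=1, P1=2, P2=0, P3=2, P4=0, P5=4)
step 2: fire T2:  (P0=1, P1=2, P2=0, P3=2, P4=0, P5=4) → (P0=0, P1=3, P2=0, P3=2, P4=0, P5=4)
step 3: fire T1:  (P0=0, P1=3, P2=0, P3=2, P4=0, P5=4) → (P0=0, P1=1, P2=0, P3=0, P4=0, P5=7)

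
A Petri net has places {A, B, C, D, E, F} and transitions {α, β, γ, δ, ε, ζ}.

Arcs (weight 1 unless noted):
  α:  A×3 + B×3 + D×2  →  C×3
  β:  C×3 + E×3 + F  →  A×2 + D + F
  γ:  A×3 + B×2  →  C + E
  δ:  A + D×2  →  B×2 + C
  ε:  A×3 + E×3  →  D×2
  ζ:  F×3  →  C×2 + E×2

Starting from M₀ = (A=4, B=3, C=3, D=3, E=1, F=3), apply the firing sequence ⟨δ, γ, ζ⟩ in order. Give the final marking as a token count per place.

(A=0, B=3, C=7, D=1, E=4, F=0)

step 1: fire δ:  (A=4, B=3, C=3, D=3, E=1, F=3) → (A=3, B=5, C=4, D=1, E=1, F=3)
step 2: fire γ:  (A=3, B=5, C=4, D=1, E=1, F=3) → (A=0, B=3, C=5, D=1, E=2, F=3)
step 3: fire ζ:  (A=0, B=3, C=5, D=1, E=2, F=3) → (A=0, B=3, C=7, D=1, E=4, F=0)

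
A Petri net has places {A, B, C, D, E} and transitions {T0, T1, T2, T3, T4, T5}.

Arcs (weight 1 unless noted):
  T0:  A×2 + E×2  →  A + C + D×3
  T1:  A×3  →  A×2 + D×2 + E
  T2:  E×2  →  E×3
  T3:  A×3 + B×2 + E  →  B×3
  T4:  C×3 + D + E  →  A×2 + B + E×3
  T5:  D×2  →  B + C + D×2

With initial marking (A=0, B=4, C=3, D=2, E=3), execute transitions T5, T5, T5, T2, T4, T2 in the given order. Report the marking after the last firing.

step 1: fire T5:  (A=0, B=4, C=3, D=2, E=3) → (A=0, B=5, C=4, D=2, E=3)
step 2: fire T5:  (A=0, B=5, C=4, D=2, E=3) → (A=0, B=6, C=5, D=2, E=3)
step 3: fire T5:  (A=0, B=6, C=5, D=2, E=3) → (A=0, B=7, C=6, D=2, E=3)
step 4: fire T2:  (A=0, B=7, C=6, D=2, E=3) → (A=0, B=7, C=6, D=2, E=4)
step 5: fire T4:  (A=0, B=7, C=6, D=2, E=4) → (A=2, B=8, C=3, D=1, E=6)
step 6: fire T2:  (A=2, B=8, C=3, D=1, E=6) → (A=2, B=8, C=3, D=1, E=7)

(A=2, B=8, C=3, D=1, E=7)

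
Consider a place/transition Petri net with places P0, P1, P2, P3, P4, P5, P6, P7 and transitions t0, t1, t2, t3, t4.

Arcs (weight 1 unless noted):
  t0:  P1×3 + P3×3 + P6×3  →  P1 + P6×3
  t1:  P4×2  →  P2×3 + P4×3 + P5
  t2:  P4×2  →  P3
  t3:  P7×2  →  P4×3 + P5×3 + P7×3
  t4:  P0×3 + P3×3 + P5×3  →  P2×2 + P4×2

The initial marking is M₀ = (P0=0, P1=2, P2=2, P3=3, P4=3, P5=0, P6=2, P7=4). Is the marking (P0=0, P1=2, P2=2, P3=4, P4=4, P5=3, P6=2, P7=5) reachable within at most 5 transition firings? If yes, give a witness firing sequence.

step 1: fire t2:  (P0=0, P1=2, P2=2, P3=3, P4=3, P5=0, P6=2, P7=4) → (P0=0, P1=2, P2=2, P3=4, P4=1, P5=0, P6=2, P7=4)
step 2: fire t3:  (P0=0, P1=2, P2=2, P3=4, P4=1, P5=0, P6=2, P7=4) → (P0=0, P1=2, P2=2, P3=4, P4=4, P5=3, P6=2, P7=5)

YES — reachable via ⟨t2, t3⟩ (2 firings)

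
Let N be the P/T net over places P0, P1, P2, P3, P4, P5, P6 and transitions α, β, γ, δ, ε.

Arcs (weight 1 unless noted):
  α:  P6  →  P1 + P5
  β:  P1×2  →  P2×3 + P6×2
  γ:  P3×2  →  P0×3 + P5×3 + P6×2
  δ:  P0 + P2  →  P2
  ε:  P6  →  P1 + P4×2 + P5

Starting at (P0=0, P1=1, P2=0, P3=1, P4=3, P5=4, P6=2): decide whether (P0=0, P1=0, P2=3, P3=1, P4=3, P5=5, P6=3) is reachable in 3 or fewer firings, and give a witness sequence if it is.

step 1: fire α:  (P0=0, P1=1, P2=0, P3=1, P4=3, P5=4, P6=2) → (P0=0, P1=2, P2=0, P3=1, P4=3, P5=5, P6=1)
step 2: fire β:  (P0=0, P1=2, P2=0, P3=1, P4=3, P5=5, P6=1) → (P0=0, P1=0, P2=3, P3=1, P4=3, P5=5, P6=3)

YES — reachable via ⟨α, β⟩ (2 firings)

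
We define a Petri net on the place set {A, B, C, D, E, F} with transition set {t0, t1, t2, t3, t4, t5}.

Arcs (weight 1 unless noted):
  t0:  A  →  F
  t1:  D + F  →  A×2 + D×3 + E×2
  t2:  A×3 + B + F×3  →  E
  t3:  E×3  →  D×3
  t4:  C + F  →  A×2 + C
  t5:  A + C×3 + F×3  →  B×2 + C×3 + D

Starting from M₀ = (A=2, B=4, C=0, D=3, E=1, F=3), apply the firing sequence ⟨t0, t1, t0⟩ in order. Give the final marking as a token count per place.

(A=2, B=4, C=0, D=5, E=3, F=4)

step 1: fire t0:  (A=2, B=4, C=0, D=3, E=1, F=3) → (A=1, B=4, C=0, D=3, E=1, F=4)
step 2: fire t1:  (A=1, B=4, C=0, D=3, E=1, F=4) → (A=3, B=4, C=0, D=5, E=3, F=3)
step 3: fire t0:  (A=3, B=4, C=0, D=5, E=3, F=3) → (A=2, B=4, C=0, D=5, E=3, F=4)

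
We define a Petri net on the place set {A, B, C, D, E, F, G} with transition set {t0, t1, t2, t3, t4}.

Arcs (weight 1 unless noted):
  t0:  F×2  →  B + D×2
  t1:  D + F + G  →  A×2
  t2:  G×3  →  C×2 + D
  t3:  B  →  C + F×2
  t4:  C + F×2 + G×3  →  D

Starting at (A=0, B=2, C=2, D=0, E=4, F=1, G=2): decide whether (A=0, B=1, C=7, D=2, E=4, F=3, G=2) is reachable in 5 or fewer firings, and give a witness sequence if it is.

NO — not reachable within 5 firings

depth 0: 1 marking
depth 1: 2 markings reached so far
depth 2: 4 markings reached so far
depth 3: 6 markings reached so far
depth 4: 9 markings reached so far
depth 5: 13 markings reached so far
target is not among the 13 markings reachable within 5 steps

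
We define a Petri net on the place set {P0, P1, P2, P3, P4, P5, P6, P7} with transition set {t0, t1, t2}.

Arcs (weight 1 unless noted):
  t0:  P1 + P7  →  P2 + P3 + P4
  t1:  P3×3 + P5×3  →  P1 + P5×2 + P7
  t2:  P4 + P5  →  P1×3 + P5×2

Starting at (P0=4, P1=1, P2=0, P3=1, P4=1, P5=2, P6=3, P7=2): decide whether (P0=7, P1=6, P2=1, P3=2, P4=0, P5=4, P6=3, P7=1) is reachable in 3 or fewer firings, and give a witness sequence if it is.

depth 0: 1 marking
depth 1: 3 markings reached so far
depth 2: 4 markings reached so far
depth 3: 6 markings reached so far
target is not among the 6 markings reachable within 3 steps

NO — not reachable within 3 firings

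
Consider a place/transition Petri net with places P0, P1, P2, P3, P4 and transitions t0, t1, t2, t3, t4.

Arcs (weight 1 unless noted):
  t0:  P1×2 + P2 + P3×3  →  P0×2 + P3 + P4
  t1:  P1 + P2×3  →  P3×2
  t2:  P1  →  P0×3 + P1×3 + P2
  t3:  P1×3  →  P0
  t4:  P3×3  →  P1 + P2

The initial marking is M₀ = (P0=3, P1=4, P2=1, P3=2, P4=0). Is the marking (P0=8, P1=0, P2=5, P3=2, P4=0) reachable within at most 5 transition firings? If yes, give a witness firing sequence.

depth 0: 1 marking
depth 1: 3 markings reached so far
depth 2: 5 markings reached so far
depth 3: 9 markings reached so far
depth 4: 15 markings reached so far
depth 5: 24 markings reached so far
target is not among the 24 markings reachable within 5 steps

NO — not reachable within 5 firings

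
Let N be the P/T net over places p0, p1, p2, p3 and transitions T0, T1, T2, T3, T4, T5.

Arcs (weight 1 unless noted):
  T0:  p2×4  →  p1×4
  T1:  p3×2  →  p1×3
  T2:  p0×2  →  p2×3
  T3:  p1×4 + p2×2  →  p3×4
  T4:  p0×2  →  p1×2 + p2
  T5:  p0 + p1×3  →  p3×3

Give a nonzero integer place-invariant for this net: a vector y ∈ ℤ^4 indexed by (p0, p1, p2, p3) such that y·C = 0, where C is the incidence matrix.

y = (p0:3, p1:2, p2:2, p3:3)

Incidence matrix C (rows=places, cols=transitions):
       T0   T1   T2   T3   T4   T5
   p0   0    0   -2    0   -2   -1
   p1   4    3    0   -4    2   -3
   p2  -4    0    3   -2    1    0
   p3   0   -2    0    4    0    3

Candidate y = [3, 2, 2, 3]; check y·C column-wise:
  col T0: 3·0 + 2·4 + 2·-4 + 3·0 = 0
  col T1: 3·0 + 2·3 + 2·0 + 3·-2 = 0
  col T2: 3·-2 + 2·0 + 2·3 + 3·0 = 0
  col T3: 3·0 + 2·-4 + 2·-2 + 3·4 = 0
  col T4: 3·-2 + 2·2 + 2·1 + 3·0 = 0
  col T5: 3·-1 + 2·-3 + 2·0 + 3·3 = 0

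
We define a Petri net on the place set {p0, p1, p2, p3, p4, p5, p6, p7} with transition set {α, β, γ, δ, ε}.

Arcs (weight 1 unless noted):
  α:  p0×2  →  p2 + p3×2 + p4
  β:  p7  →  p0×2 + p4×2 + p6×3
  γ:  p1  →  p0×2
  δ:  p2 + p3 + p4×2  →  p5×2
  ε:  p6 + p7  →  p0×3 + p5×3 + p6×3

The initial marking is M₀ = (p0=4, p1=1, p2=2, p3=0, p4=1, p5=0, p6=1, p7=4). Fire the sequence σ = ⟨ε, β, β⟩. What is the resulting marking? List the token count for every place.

(p0=11, p1=1, p2=2, p3=0, p4=5, p5=3, p6=9, p7=1)

step 1: fire ε:  (p0=4, p1=1, p2=2, p3=0, p4=1, p5=0, p6=1, p7=4) → (p0=7, p1=1, p2=2, p3=0, p4=1, p5=3, p6=3, p7=3)
step 2: fire β:  (p0=7, p1=1, p2=2, p3=0, p4=1, p5=3, p6=3, p7=3) → (p0=9, p1=1, p2=2, p3=0, p4=3, p5=3, p6=6, p7=2)
step 3: fire β:  (p0=9, p1=1, p2=2, p3=0, p4=3, p5=3, p6=6, p7=2) → (p0=11, p1=1, p2=2, p3=0, p4=5, p5=3, p6=9, p7=1)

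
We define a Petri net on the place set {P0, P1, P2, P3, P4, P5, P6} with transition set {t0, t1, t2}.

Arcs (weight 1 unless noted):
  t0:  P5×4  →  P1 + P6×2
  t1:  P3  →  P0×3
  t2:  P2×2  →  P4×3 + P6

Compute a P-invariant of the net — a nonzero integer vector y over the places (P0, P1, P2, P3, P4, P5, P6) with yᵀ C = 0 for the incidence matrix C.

y = (P0:1, P1:0, P2:0, P3:3, P4:0, P5:0, P6:0)

Incidence matrix C (rows=places, cols=transitions):
       t0   t1   t2
   P0   0    3    0
   P1   1    0    0
   P2   0    0   -2
   P3   0   -1    0
   P4   0    0    3
   P5  -4    0    0
   P6   2    0    1

Candidate y = [1, 0, 0, 3, 0, 0, 0]; check y·C column-wise:
  col t0: 1·0 + 0·1 + 3·0 + 0·-4 + 0·2 = 0
  col t1: 1·3 + 3·-1 = 0
  col t2: 1·0 + 0·-2 + 3·0 + 0·3 + 0·1 = 0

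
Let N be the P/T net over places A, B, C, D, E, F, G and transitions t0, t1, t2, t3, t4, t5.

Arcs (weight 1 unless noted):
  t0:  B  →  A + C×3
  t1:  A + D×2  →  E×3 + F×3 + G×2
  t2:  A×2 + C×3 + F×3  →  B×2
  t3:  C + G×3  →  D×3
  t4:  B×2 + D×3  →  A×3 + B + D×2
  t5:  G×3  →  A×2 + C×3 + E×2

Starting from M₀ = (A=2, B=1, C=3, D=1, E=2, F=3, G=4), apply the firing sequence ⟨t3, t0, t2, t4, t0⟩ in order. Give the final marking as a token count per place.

step 1: fire t3:  (A=2, B=1, C=3, D=1, E=2, F=3, G=4) → (A=2, B=1, C=2, D=4, E=2, F=3, G=1)
step 2: fire t0:  (A=2, B=1, C=2, D=4, E=2, F=3, G=1) → (A=3, B=0, C=5, D=4, E=2, F=3, G=1)
step 3: fire t2:  (A=3, B=0, C=5, D=4, E=2, F=3, G=1) → (A=1, B=2, C=2, D=4, E=2, F=0, G=1)
step 4: fire t4:  (A=1, B=2, C=2, D=4, E=2, F=0, G=1) → (A=4, B=1, C=2, D=3, E=2, F=0, G=1)
step 5: fire t0:  (A=4, B=1, C=2, D=3, E=2, F=0, G=1) → (A=5, B=0, C=5, D=3, E=2, F=0, G=1)

(A=5, B=0, C=5, D=3, E=2, F=0, G=1)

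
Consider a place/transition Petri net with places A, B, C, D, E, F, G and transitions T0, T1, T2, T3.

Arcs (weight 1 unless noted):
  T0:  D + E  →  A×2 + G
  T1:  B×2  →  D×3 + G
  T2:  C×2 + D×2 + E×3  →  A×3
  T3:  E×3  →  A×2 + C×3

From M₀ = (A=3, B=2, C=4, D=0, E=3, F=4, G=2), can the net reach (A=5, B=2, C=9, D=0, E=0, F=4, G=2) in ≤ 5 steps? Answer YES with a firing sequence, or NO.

depth 0: 1 marking
depth 1: 3 markings reached so far
depth 2: 6 markings reached so far
depth 3: 7 markings reached so far
depth 4: 8 markings reached so far
depth 5: 8 markings reached so far
(frontier empty at depth 5; search complete)
target is not among the 8 markings reachable within 5 steps

NO — not reachable within 5 firings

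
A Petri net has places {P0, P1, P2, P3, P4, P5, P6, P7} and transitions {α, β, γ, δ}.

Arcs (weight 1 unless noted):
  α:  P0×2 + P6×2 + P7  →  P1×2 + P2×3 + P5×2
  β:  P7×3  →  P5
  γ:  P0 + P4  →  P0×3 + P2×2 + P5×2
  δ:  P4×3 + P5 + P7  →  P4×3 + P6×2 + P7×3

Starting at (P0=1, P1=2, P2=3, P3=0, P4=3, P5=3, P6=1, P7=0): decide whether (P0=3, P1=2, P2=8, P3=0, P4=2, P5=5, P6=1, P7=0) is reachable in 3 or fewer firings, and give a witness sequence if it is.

depth 0: 1 marking
depth 1: 2 markings reached so far
depth 2: 3 markings reached so far
depth 3: 4 markings reached so far
target is not among the 4 markings reachable within 3 steps

NO — not reachable within 3 firings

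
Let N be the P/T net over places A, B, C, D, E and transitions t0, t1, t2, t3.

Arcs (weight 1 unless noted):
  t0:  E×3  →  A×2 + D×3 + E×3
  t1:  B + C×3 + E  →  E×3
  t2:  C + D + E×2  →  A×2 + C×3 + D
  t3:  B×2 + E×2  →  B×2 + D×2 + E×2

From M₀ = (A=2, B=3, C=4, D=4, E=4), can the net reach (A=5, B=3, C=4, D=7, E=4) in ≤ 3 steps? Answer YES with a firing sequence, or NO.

depth 0: 1 marking
depth 1: 5 markings reached so far
depth 2: 14 markings reached so far
depth 3: 30 markings reached so far
target is not among the 30 markings reachable within 3 steps

NO — not reachable within 3 firings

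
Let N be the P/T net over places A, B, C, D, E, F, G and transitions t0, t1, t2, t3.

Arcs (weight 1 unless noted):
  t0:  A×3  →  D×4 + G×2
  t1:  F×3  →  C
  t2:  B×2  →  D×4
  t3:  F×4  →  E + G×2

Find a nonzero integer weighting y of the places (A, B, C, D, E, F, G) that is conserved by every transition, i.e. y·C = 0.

y = (A:4, B:6, C:0, D:3, E:0, F:0, G:0)

Incidence matrix C (rows=places, cols=transitions):
       t0   t1   t2   t3
    A  -3    0    0    0
    B   0    0   -2    0
    C   0    1    0    0
    D   4    0    4    0
    E   0    0    0    1
    F   0   -3    0   -4
    G   2    0    0    2

Candidate y = [4, 6, 0, 3, 0, 0, 0]; check y·C column-wise:
  col t0: 4·-3 + 6·0 + 3·4 + 0·2 = 0
  col t1: 4·0 + 6·0 + 0·1 + 3·0 + 0·-3 = 0
  col t2: 4·0 + 6·-2 + 3·4 = 0
  col t3: 4·0 + 6·0 + 3·0 + 0·1 + 0·-4 + 0·2 = 0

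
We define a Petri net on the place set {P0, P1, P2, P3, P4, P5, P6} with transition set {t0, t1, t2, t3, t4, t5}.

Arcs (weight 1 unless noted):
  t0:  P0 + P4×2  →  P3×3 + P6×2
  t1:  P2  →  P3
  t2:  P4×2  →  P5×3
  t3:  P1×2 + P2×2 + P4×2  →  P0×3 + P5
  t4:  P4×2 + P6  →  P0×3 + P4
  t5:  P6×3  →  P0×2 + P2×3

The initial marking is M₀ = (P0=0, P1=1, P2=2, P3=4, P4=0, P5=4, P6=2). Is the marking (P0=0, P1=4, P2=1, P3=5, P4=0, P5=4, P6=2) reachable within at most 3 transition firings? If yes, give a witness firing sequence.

NO — not reachable within 3 firings

depth 0: 1 marking
depth 1: 2 markings reached so far
depth 2: 3 markings reached so far
depth 3: 3 markings reached so far
(frontier empty at depth 3; search complete)
target is not among the 3 markings reachable within 3 steps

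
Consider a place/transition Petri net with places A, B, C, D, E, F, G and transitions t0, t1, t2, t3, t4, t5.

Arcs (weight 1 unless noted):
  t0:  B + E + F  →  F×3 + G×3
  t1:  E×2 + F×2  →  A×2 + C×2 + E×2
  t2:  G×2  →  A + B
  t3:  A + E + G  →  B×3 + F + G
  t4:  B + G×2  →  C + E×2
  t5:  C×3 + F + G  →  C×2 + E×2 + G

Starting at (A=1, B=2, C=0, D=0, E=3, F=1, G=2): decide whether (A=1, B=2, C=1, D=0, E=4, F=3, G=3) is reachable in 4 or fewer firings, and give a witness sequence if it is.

NO — not reachable within 4 firings

depth 0: 1 marking
depth 1: 5 markings reached so far
depth 2: 13 markings reached so far
depth 3: 26 markings reached so far
depth 4: 46 markings reached so far
target is not among the 46 markings reachable within 4 steps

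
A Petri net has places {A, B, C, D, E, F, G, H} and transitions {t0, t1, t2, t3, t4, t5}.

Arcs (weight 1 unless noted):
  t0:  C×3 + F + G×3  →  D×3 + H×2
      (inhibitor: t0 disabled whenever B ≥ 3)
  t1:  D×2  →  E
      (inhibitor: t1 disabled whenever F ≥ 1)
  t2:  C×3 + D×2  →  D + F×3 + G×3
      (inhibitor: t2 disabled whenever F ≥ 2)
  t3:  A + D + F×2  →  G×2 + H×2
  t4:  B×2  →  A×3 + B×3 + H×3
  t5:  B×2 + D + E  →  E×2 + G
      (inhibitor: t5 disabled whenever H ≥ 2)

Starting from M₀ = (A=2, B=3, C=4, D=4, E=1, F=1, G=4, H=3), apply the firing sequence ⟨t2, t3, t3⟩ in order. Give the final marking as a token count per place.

step 1: fire t2:  (A=2, B=3, C=4, D=4, E=1, F=1, G=4, H=3) → (A=2, B=3, C=1, D=3, E=1, F=4, G=7, H=3)
step 2: fire t3:  (A=2, B=3, C=1, D=3, E=1, F=4, G=7, H=3) → (A=1, B=3, C=1, D=2, E=1, F=2, G=9, H=5)
step 3: fire t3:  (A=1, B=3, C=1, D=2, E=1, F=2, G=9, H=5) → (A=0, B=3, C=1, D=1, E=1, F=0, G=11, H=7)

(A=0, B=3, C=1, D=1, E=1, F=0, G=11, H=7)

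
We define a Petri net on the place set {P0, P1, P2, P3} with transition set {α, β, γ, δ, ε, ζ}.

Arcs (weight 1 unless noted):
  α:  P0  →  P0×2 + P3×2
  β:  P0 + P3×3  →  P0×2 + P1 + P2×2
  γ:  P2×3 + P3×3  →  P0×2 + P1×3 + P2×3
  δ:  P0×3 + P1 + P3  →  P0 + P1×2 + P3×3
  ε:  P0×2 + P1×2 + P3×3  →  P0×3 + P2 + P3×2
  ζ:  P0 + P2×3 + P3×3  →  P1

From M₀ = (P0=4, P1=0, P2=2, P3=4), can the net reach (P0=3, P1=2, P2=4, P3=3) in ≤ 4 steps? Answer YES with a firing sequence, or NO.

step 1: fire β:  (P0=4, P1=0, P2=2, P3=4) → (P0=5, P1=1, P2=4, P3=1)
step 2: fire δ:  (P0=5, P1=1, P2=4, P3=1) → (P0=3, P1=2, P2=4, P3=3)

YES — reachable via ⟨β, δ⟩ (2 firings)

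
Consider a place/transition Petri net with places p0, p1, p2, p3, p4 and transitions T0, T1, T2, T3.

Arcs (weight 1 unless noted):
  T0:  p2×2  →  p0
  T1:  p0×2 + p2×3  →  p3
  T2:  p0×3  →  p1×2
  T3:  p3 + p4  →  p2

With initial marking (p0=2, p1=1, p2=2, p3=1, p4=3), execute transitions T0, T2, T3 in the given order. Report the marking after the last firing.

step 1: fire T0:  (p0=2, p1=1, p2=2, p3=1, p4=3) → (p0=3, p1=1, p2=0, p3=1, p4=3)
step 2: fire T2:  (p0=3, p1=1, p2=0, p3=1, p4=3) → (p0=0, p1=3, p2=0, p3=1, p4=3)
step 3: fire T3:  (p0=0, p1=3, p2=0, p3=1, p4=3) → (p0=0, p1=3, p2=1, p3=0, p4=2)

(p0=0, p1=3, p2=1, p3=0, p4=2)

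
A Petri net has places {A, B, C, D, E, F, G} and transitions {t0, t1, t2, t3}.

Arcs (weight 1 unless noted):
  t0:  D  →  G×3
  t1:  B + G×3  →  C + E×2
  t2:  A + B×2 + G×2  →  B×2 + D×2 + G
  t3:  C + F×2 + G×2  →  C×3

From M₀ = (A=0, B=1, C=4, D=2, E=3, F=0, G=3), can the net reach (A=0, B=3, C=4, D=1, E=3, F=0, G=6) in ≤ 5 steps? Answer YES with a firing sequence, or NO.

NO — not reachable within 5 firings

depth 0: 1 marking
depth 1: 3 markings reached so far
depth 2: 5 markings reached so far
depth 3: 6 markings reached so far
depth 4: 6 markings reached so far
(frontier empty at depth 4; search complete)
target is not among the 6 markings reachable within 5 steps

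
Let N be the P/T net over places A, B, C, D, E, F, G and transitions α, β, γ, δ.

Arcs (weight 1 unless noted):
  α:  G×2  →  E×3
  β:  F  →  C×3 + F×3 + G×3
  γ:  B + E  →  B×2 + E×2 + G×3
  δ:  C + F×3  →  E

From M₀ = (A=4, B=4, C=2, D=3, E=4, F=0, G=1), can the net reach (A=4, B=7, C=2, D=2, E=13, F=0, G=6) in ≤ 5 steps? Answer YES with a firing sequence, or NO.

NO — not reachable within 5 firings

depth 0: 1 marking
depth 1: 2 markings reached so far
depth 2: 4 markings reached so far
depth 3: 7 markings reached so far
depth 4: 10 markings reached so far
depth 5: 14 markings reached so far
target is not among the 14 markings reachable within 5 steps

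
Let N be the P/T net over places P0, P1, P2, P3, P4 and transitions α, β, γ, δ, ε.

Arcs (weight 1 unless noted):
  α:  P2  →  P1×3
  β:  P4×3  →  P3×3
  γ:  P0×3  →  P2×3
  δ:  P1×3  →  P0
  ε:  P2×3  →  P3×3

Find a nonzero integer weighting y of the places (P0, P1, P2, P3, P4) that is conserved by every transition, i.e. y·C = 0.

y = (P0:3, P1:1, P2:3, P3:3, P4:3)

Incidence matrix C (rows=places, cols=transitions):
        α    β    γ    δ    ε
   P0   0    0   -3    1    0
   P1   3    0    0   -3    0
   P2  -1    0    3    0   -3
   P3   0    3    0    0    3
   P4   0   -3    0    0    0

Candidate y = [3, 1, 3, 3, 3]; check y·C column-wise:
  col α: 3·0 + 1·3 + 3·-1 + 3·0 + 3·0 = 0
  col β: 3·0 + 1·0 + 3·0 + 3·3 + 3·-3 = 0
  col γ: 3·-3 + 1·0 + 3·3 + 3·0 + 3·0 = 0
  col δ: 3·1 + 1·-3 + 3·0 + 3·0 + 3·0 = 0
  col ε: 3·0 + 1·0 + 3·-3 + 3·3 + 3·0 = 0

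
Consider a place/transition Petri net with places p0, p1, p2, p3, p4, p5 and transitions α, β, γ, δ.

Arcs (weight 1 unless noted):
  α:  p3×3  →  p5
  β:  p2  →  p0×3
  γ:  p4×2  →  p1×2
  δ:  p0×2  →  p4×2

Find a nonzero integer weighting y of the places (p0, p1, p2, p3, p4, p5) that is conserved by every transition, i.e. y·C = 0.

Incidence matrix C (rows=places, cols=transitions):
        α    β    γ    δ
   p0   0    3    0   -2
   p1   0    0    2    0
   p2   0   -1    0    0
   p3  -3    0    0    0
   p4   0    0   -2    2
   p5   1    0    0    0

Candidate y = [1, 1, 3, 0, 1, 0]; check y·C column-wise:
  col α: 1·0 + 1·0 + 3·0 + 0·-3 + 1·0 + 0·1 = 0
  col β: 1·3 + 1·0 + 3·-1 + 1·0 = 0
  col γ: 1·0 + 1·2 + 3·0 + 1·-2 = 0
  col δ: 1·-2 + 1·0 + 3·0 + 1·2 = 0

y = (p0:1, p1:1, p2:3, p3:0, p4:1, p5:0)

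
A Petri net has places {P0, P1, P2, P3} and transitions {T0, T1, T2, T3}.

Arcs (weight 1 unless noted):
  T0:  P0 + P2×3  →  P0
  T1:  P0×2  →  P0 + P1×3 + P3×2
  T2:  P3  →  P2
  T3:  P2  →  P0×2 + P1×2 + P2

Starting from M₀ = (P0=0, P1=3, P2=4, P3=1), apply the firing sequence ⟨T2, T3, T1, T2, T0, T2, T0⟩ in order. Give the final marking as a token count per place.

step 1: fire T2:  (P0=0, P1=3, P2=4, P3=1) → (P0=0, P1=3, P2=5, P3=0)
step 2: fire T3:  (P0=0, P1=3, P2=5, P3=0) → (P0=2, P1=5, P2=5, P3=0)
step 3: fire T1:  (P0=2, P1=5, P2=5, P3=0) → (P0=1, P1=8, P2=5, P3=2)
step 4: fire T2:  (P0=1, P1=8, P2=5, P3=2) → (P0=1, P1=8, P2=6, P3=1)
step 5: fire T0:  (P0=1, P1=8, P2=6, P3=1) → (P0=1, P1=8, P2=3, P3=1)
step 6: fire T2:  (P0=1, P1=8, P2=3, P3=1) → (P0=1, P1=8, P2=4, P3=0)
step 7: fire T0:  (P0=1, P1=8, P2=4, P3=0) → (P0=1, P1=8, P2=1, P3=0)

(P0=1, P1=8, P2=1, P3=0)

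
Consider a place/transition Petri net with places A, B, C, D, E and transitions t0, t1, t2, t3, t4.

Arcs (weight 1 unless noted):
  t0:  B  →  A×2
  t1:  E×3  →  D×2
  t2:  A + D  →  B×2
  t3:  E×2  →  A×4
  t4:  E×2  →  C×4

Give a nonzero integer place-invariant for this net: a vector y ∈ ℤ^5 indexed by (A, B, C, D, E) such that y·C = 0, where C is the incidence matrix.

y = (A:1, B:2, C:1, D:3, E:2)

Incidence matrix C (rows=places, cols=transitions):
       t0   t1   t2   t3   t4
    A   2    0   -1    4    0
    B  -1    0    2    0    0
    C   0    0    0    0    4
    D   0    2   -1    0    0
    E   0   -3    0   -2   -2

Candidate y = [1, 2, 1, 3, 2]; check y·C column-wise:
  col t0: 1·2 + 2·-1 + 1·0 + 3·0 + 2·0 = 0
  col t1: 1·0 + 2·0 + 1·0 + 3·2 + 2·-3 = 0
  col t2: 1·-1 + 2·2 + 1·0 + 3·-1 + 2·0 = 0
  col t3: 1·4 + 2·0 + 1·0 + 3·0 + 2·-2 = 0
  col t4: 1·0 + 2·0 + 1·4 + 3·0 + 2·-2 = 0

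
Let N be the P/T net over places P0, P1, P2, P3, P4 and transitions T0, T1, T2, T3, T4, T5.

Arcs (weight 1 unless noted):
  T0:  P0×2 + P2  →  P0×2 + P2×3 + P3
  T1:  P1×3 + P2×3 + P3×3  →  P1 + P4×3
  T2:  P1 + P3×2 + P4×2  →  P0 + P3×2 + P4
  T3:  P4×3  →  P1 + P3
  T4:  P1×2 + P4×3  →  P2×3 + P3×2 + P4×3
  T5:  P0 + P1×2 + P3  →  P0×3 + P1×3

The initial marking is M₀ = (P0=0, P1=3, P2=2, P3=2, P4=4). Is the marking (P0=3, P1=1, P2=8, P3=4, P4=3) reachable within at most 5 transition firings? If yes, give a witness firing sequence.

NO — not reachable within 5 firings

depth 0: 1 marking
depth 1: 4 markings reached so far
depth 2: 9 markings reached so far
depth 3: 16 markings reached so far
depth 4: 27 markings reached so far
depth 5: 48 markings reached so far
target is not among the 48 markings reachable within 5 steps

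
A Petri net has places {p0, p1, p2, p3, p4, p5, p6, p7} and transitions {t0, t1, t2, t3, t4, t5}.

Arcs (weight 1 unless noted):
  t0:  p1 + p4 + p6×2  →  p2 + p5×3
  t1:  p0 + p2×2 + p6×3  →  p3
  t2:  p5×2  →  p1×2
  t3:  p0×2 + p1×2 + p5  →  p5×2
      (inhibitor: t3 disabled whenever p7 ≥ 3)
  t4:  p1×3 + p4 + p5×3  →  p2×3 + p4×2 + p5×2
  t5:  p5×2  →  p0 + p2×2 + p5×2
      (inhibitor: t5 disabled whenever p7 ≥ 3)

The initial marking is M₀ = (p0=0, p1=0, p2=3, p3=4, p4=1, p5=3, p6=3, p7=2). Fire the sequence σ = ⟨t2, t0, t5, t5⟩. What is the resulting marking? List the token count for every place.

step 1: fire t2:  (p0=0, p1=0, p2=3, p3=4, p4=1, p5=3, p6=3, p7=2) → (p0=0, p1=2, p2=3, p3=4, p4=1, p5=1, p6=3, p7=2)
step 2: fire t0:  (p0=0, p1=2, p2=3, p3=4, p4=1, p5=1, p6=3, p7=2) → (p0=0, p1=1, p2=4, p3=4, p4=0, p5=4, p6=1, p7=2)
step 3: fire t5:  (p0=0, p1=1, p2=4, p3=4, p4=0, p5=4, p6=1, p7=2) → (p0=1, p1=1, p2=6, p3=4, p4=0, p5=4, p6=1, p7=2)
step 4: fire t5:  (p0=1, p1=1, p2=6, p3=4, p4=0, p5=4, p6=1, p7=2) → (p0=2, p1=1, p2=8, p3=4, p4=0, p5=4, p6=1, p7=2)

(p0=2, p1=1, p2=8, p3=4, p4=0, p5=4, p6=1, p7=2)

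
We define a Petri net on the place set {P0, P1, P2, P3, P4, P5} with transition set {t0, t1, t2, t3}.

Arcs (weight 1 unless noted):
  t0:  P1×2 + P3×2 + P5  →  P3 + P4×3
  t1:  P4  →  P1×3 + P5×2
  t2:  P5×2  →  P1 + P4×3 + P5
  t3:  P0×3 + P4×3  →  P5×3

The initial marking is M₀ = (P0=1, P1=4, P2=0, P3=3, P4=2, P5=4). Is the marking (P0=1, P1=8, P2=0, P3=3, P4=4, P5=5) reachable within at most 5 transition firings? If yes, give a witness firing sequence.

YES — reachable via ⟨t1, t2⟩ (2 firings)

step 1: fire t1:  (P0=1, P1=4, P2=0, P3=3, P4=2, P5=4) → (P0=1, P1=7, P2=0, P3=3, P4=1, P5=6)
step 2: fire t2:  (P0=1, P1=7, P2=0, P3=3, P4=1, P5=6) → (P0=1, P1=8, P2=0, P3=3, P4=4, P5=5)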